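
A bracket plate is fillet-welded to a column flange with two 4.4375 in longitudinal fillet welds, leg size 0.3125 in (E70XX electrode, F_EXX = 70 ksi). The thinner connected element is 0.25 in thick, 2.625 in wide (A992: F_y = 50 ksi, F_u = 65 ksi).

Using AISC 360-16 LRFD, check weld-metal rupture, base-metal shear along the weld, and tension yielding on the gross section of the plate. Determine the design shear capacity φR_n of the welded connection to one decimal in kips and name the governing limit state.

Weld metal: throat = 0.707×0.3125 = 0.22094 in, L = 2×4.4375 = 8.875 in. φR_n = 0.75 × 0.6 × 70 × 0.22094 × 8.875 = 61.8 kips.
Base metal shear (0.25 in plate): yield φR_n = 1.0×0.6×50×0.25×8.875 = 66.6 kips; rupture φR_n = 0.75×0.6×65×0.25×8.875 = 64.9 kips; take 64.9 kips (rupture).
Tension yield (gross): A_g = 2.625×0.25 = 0.65625 in². φR_n = 0.90 × 50 × 0.65625 = 29.5 kips.
Governing: min(61.8, 64.9, 29.5) = 29.5 kips → gross-section yield.

29.5 kips (gross-section yield governs)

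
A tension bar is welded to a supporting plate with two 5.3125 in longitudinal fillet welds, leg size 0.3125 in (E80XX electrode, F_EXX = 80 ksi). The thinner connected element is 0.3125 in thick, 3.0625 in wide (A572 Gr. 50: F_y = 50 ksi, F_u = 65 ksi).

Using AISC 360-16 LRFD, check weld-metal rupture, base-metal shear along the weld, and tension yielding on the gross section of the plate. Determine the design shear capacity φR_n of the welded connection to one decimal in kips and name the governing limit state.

43.1 kips (gross-section yield governs)

Weld metal: throat = 0.707×0.3125 = 0.22094 in, L = 2×5.3125 = 10.625 in. φR_n = 0.75 × 0.6 × 80 × 0.22094 × 10.625 = 84.5 kips.
Base metal shear (0.3125 in plate): yield φR_n = 1.0×0.6×50×0.3125×10.625 = 99.6 kips; rupture φR_n = 0.75×0.6×65×0.3125×10.625 = 97.1 kips; take 97.1 kips (rupture).
Tension yield (gross): A_g = 3.0625×0.3125 = 0.95703 in². φR_n = 0.90 × 50 × 0.95703 = 43.1 kips.
Governing: min(84.5, 97.1, 43.1) = 43.1 kips → gross-section yield.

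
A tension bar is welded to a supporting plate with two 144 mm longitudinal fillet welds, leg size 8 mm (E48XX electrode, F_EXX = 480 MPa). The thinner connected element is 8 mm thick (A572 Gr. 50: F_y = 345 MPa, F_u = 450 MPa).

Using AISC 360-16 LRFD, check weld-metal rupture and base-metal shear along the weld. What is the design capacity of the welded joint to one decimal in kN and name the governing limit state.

351.8 kN (weld metal governs)

Weld metal: throat = 0.707×8 = 5.656 mm, L = 2×144 = 288 mm. φR_n = 0.75 × 0.6 × 480 × 5.656 × 288 = 351.8 kN.
Base metal shear (8 mm plate): yield φR_n = 1.0×0.6×345×8×288 = 476.9 kN; rupture φR_n = 0.75×0.6×450×8×288 = 466.6 kN; take 466.6 kN (rupture).
Governing: min(351.8, 466.6) = 351.8 kN → weld metal.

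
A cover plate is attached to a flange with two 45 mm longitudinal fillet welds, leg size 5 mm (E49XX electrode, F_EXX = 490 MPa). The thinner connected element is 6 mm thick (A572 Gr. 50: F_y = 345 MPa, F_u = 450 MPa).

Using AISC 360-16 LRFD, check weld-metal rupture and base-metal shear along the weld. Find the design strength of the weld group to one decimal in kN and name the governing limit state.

Weld metal: throat = 0.707×5 = 3.535 mm, L = 2×45 = 90 mm. φR_n = 0.75 × 0.6 × 490 × 3.535 × 90 = 70.2 kN.
Base metal shear (6 mm plate): yield φR_n = 1.0×0.6×345×6×90 = 111.8 kN; rupture φR_n = 0.75×0.6×450×6×90 = 109.4 kN; take 109.4 kN (rupture).
Governing: min(70.2, 109.4) = 70.2 kN → weld metal.

70.2 kN (weld metal governs)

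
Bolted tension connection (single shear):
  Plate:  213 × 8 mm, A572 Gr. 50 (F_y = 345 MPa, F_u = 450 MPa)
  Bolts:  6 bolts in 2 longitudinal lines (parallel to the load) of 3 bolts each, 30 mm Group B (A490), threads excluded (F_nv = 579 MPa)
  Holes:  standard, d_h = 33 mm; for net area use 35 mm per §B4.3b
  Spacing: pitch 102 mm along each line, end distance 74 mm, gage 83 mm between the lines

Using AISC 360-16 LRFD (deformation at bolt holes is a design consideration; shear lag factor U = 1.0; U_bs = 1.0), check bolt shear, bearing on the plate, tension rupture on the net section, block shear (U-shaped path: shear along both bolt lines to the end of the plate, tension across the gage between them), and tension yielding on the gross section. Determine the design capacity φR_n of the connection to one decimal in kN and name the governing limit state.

Bolt shear: A_b = π(30)²/4 = 706.86 mm². φR_n = 0.75 × 579 × 706.86 × 6 × 1 = 1841.7 kN.
Bearing (8 mm plate, F_u = 450 MPa): end bolts L_c = 74 − 33/2 = 57.5, R_n = min(1.2×57.5×8×450, 2.4×30×8×450) = 248.4 kN/bolt; interior L_c = 102 − 33 = 69, R_n = 259.2 kN/bolt. φR_n = 0.75 × (2×248.4 + 4×259.2) = 1150.2 kN.
Tension rupture (net): A_n = (213 − 2×35)×8 = 1144 mm² (U = 1.0, A_e = A_n). φR_n = 0.75 × 450 × 1144 = 386.1 kN.
Block shear: shear path 2×[74+2×102] = 2×278 mm, A_gv = 4448, A_nv = 2×(278 − 2.5×35)×8 = 3048 mm²; tension across gage: (83 − 1×35)×8 = 384 mm². R_n = min(0.6×450×3048, 0.6×345×4448) + 1.0×450×384 = min(822.96, 920.74) + 172.8 = 995.76 kN. φR_n = 0.75 × 995.76 = 746.8 kN.
Tension yield (gross): A_g = 213×8 = 1704 mm². φR_n = 0.90 × 345 × 1704 = 529.1 kN.
Governing: min(1841.7, 1150.2, 386.1, 746.8, 529.1) = 386.1 kN → net-section rupture.

386.1 kN (net-section rupture governs)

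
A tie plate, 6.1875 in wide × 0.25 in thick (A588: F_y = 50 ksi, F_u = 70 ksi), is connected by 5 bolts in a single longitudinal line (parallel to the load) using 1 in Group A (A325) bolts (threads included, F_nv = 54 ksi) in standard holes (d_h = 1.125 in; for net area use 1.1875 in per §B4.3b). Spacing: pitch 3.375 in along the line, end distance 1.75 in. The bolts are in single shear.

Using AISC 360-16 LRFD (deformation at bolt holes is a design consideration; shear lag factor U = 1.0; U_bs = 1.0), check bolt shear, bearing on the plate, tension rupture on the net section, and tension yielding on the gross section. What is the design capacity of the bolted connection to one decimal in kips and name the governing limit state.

Bolt shear: A_b = π(1)²/4 = 0.7854 in². φR_n = 0.75 × 54 × 0.7854 × 5 × 1 = 159.0 kips.
Bearing (0.25 in plate, F_u = 70 ksi): end bolts L_c = 1.75 − 1.125/2 = 1.1875, R_n = min(1.2×1.1875×0.25×70, 2.4×1×0.25×70) = 24.938 kips/bolt; interior L_c = 3.375 − 1.125 = 2.25, R_n = 42 kips/bolt. φR_n = 0.75 × (1×24.938 + 4×42) = 144.7 kips.
Tension rupture (net): A_n = (6.1875 − 1×1.1875)×0.25 = 1.25 in² (U = 1.0, A_e = A_n). φR_n = 0.75 × 70 × 1.25 = 65.6 kips.
Tension yield (gross): A_g = 6.1875×0.25 = 1.5469 in². φR_n = 0.90 × 50 × 1.5469 = 69.6 kips.
Governing: min(159.0, 144.7, 65.6, 69.6) = 65.6 kips → net-section rupture.

65.6 kips (net-section rupture governs)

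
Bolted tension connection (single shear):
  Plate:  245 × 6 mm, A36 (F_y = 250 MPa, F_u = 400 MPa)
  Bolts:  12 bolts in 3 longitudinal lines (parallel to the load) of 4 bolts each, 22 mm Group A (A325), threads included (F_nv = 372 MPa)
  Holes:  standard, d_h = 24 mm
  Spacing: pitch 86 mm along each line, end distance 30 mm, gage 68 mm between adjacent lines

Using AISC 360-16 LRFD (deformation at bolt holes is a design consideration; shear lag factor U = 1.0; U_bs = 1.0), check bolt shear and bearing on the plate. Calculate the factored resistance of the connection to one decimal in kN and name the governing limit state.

Bolt shear: A_b = π(22)²/4 = 380.13 mm². φR_n = 0.75 × 372 × 380.13 × 12 × 1 = 1272.7 kN.
Bearing (6 mm plate, F_u = 400 MPa): end bolts L_c = 30 − 24/2 = 18, R_n = min(1.2×18×6×400, 2.4×22×6×400) = 51.84 kN/bolt; interior L_c = 86 − 24 = 62, R_n = 126.72 kN/bolt. φR_n = 0.75 × (3×51.84 + 9×126.72) = 972.0 kN.
Governing: min(1272.7, 972.0) = 972.0 kN → bearing.

972.0 kN (bearing governs)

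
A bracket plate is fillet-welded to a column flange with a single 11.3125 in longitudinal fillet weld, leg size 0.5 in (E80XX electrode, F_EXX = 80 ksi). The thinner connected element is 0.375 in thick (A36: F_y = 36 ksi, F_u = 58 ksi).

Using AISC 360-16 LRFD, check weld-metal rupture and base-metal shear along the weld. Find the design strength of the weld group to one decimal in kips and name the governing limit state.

Weld metal: throat = 0.707×0.5 = 0.3535 in, L = 11.3125 in. φR_n = 0.75 × 0.6 × 80 × 0.3535 × 11.3125 = 144.0 kips.
Base metal shear (0.375 in plate): yield φR_n = 1.0×0.6×36×0.375×11.3125 = 91.6 kips; rupture φR_n = 0.75×0.6×58×0.375×11.3125 = 110.7 kips; take 91.6 kips (yield).
Governing: min(144.0, 91.6) = 91.6 kips → base-metal shear.

91.6 kips (base-metal shear governs)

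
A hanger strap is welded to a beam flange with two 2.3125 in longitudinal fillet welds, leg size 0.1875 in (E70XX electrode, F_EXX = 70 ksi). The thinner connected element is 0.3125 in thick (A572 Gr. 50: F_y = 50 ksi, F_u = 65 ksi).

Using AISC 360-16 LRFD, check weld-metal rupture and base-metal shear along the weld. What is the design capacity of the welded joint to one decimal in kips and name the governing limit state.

19.3 kips (weld metal governs)

Weld metal: throat = 0.707×0.1875 = 0.13256 in, L = 2×2.3125 = 4.625 in. φR_n = 0.75 × 0.6 × 70 × 0.13256 × 4.625 = 19.3 kips.
Base metal shear (0.3125 in plate): yield φR_n = 1.0×0.6×50×0.3125×4.625 = 43.4 kips; rupture φR_n = 0.75×0.6×65×0.3125×4.625 = 42.3 kips; take 42.3 kips (rupture).
Governing: min(19.3, 42.3) = 19.3 kips → weld metal.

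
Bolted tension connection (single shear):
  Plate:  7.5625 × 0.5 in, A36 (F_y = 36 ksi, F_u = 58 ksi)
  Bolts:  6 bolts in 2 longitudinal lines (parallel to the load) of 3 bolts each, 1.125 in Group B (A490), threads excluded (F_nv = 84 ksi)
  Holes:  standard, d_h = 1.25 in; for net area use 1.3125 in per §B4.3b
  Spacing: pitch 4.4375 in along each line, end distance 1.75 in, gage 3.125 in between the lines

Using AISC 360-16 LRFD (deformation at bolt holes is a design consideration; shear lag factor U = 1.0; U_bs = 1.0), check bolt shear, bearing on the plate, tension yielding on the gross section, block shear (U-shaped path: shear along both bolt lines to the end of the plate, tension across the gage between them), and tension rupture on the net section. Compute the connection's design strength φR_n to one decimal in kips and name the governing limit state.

Bolt shear: A_b = π(1.125)²/4 = 0.99402 in². φR_n = 0.75 × 84 × 0.99402 × 6 × 1 = 375.7 kips.
Bearing (0.5 in plate, F_u = 58 ksi): end bolts L_c = 1.75 − 1.25/2 = 1.125, R_n = min(1.2×1.125×0.5×58, 2.4×1.125×0.5×58) = 39.15 kips/bolt; interior L_c = 4.4375 − 1.25 = 3.1875, R_n = 78.3 kips/bolt. φR_n = 0.75 × (2×39.15 + 4×78.3) = 293.6 kips.
Tension yield (gross): A_g = 7.5625×0.5 = 3.7813 in². φR_n = 0.90 × 36 × 3.7813 = 122.5 kips.
Block shear: shear path 2×[1.75+2×4.4375] = 2×10.625 in, A_gv = 10.625, A_nv = 2×(10.625 − 2.5×1.3125)×0.5 = 7.3438 in²; tension across gage: (3.125 − 1×1.3125)×0.5 = 0.90625 in². R_n = min(0.6×58×7.3438, 0.6×36×10.625) + 1.0×58×0.90625 = min(255.56, 229.5) + 52.563 = 282.06 kips. φR_n = 0.75 × 282.06 = 211.5 kips.
Tension rupture (net): A_n = (7.5625 − 2×1.3125)×0.5 = 2.4688 in² (U = 1.0, A_e = A_n). φR_n = 0.75 × 58 × 2.4688 = 107.4 kips.
Governing: min(375.7, 293.6, 122.5, 211.5, 107.4) = 107.4 kips → net-section rupture.

107.4 kips (net-section rupture governs)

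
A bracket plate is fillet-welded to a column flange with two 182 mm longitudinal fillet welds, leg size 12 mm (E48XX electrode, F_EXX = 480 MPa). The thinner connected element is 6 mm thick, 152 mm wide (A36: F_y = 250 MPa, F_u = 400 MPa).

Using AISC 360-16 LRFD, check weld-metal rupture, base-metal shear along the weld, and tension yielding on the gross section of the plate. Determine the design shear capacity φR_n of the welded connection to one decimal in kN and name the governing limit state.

Weld metal: throat = 0.707×12 = 8.484 mm, L = 2×182 = 364 mm. φR_n = 0.75 × 0.6 × 480 × 8.484 × 364 = 667.0 kN.
Base metal shear (6 mm plate): yield φR_n = 1.0×0.6×250×6×364 = 327.6 kN; rupture φR_n = 0.75×0.6×400×6×364 = 393.1 kN; take 327.6 kN (yield).
Tension yield (gross): A_g = 152×6 = 912 mm². φR_n = 0.90 × 250 × 912 = 205.2 kN.
Governing: min(667.0, 327.6, 205.2) = 205.2 kN → gross-section yield.

205.2 kN (gross-section yield governs)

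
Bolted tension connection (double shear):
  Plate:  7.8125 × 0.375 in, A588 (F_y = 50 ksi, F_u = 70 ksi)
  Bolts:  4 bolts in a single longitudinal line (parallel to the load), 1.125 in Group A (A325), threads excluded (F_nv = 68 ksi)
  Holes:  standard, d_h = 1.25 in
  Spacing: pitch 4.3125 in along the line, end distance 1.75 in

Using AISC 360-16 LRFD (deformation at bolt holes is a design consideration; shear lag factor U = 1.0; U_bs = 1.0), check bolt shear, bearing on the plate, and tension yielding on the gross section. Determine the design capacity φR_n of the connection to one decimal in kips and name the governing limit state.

131.8 kips (gross-section yield governs)

Bolt shear: A_b = π(1.125)²/4 = 0.99402 in². φR_n = 0.75 × 68 × 0.99402 × 4 × 2 = 405.6 kips.
Bearing (0.375 in plate, F_u = 70 ksi): end bolts L_c = 1.75 − 1.25/2 = 1.125, R_n = min(1.2×1.125×0.375×70, 2.4×1.125×0.375×70) = 35.438 kips/bolt; interior L_c = 4.3125 − 1.25 = 3.0625, R_n = 70.875 kips/bolt. φR_n = 0.75 × (1×35.438 + 3×70.875) = 186.0 kips.
Tension yield (gross): A_g = 7.8125×0.375 = 2.9297 in². φR_n = 0.90 × 50 × 2.9297 = 131.8 kips.
Governing: min(405.6, 186.0, 131.8) = 131.8 kips → gross-section yield.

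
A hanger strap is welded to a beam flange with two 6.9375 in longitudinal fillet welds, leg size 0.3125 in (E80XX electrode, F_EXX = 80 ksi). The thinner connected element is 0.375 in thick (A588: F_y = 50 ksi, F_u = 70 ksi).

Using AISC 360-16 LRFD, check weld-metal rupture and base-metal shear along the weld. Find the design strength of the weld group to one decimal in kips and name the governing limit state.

Weld metal: throat = 0.707×0.3125 = 0.22094 in, L = 2×6.9375 = 13.875 in. φR_n = 0.75 × 0.6 × 80 × 0.22094 × 13.875 = 110.4 kips.
Base metal shear (0.375 in plate): yield φR_n = 1.0×0.6×50×0.375×13.875 = 156.1 kips; rupture φR_n = 0.75×0.6×70×0.375×13.875 = 163.9 kips; take 156.1 kips (yield).
Governing: min(110.4, 156.1) = 110.4 kips → weld metal.

110.4 kips (weld metal governs)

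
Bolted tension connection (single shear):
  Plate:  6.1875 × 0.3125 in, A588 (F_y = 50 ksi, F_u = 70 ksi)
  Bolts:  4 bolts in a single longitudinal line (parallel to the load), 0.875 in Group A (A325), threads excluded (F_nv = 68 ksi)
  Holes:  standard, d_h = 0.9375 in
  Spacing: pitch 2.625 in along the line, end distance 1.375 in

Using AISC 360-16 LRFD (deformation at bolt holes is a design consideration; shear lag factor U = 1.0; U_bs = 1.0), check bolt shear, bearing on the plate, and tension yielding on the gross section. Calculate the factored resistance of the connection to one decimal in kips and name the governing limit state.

87.0 kips (gross-section yield governs)

Bolt shear: A_b = π(0.875)²/4 = 0.60132 in². φR_n = 0.75 × 68 × 0.60132 × 4 × 1 = 122.7 kips.
Bearing (0.3125 in plate, F_u = 70 ksi): end bolts L_c = 1.375 − 0.9375/2 = 0.90625, R_n = min(1.2×0.90625×0.3125×70, 2.4×0.875×0.3125×70) = 23.789 kips/bolt; interior L_c = 2.625 − 0.9375 = 1.6875, R_n = 44.297 kips/bolt. φR_n = 0.75 × (1×23.789 + 3×44.297) = 117.5 kips.
Tension yield (gross): A_g = 6.1875×0.3125 = 1.9336 in². φR_n = 0.90 × 50 × 1.9336 = 87.0 kips.
Governing: min(122.7, 117.5, 87.0) = 87.0 kips → gross-section yield.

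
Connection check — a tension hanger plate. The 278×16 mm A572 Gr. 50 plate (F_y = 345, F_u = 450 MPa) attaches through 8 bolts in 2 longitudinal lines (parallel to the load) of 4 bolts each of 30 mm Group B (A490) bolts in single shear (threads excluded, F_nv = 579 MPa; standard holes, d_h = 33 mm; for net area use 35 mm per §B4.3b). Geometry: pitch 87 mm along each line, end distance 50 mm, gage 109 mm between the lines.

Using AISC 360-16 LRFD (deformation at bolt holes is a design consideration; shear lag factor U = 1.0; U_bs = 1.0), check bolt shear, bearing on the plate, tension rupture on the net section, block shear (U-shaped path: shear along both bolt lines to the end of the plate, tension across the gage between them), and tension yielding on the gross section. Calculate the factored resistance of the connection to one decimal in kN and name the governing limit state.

Bolt shear: A_b = π(30)²/4 = 706.86 mm². φR_n = 0.75 × 579 × 706.86 × 8 × 1 = 2455.6 kN.
Bearing (16 mm plate, F_u = 450 MPa): end bolts L_c = 50 − 33/2 = 33.5, R_n = min(1.2×33.5×16×450, 2.4×30×16×450) = 289.44 kN/bolt; interior L_c = 87 − 33 = 54, R_n = 466.56 kN/bolt. φR_n = 0.75 × (2×289.44 + 6×466.56) = 2533.7 kN.
Tension rupture (net): A_n = (278 − 2×35)×16 = 3328 mm² (U = 1.0, A_e = A_n). φR_n = 0.75 × 450 × 3328 = 1123.2 kN.
Block shear: shear path 2×[50+3×87] = 2×311 mm, A_gv = 9952, A_nv = 2×(311 − 3.5×35)×16 = 6032 mm²; tension across gage: (109 − 1×35)×16 = 1184 mm². R_n = min(0.6×450×6032, 0.6×345×9952) + 1.0×450×1184 = min(1628.6, 2060.1) + 532.8 = 2161.4 kN. φR_n = 0.75 × 2161.4 = 1621.1 kN.
Tension yield (gross): A_g = 278×16 = 4448 mm². φR_n = 0.90 × 345 × 4448 = 1381.1 kN.
Governing: min(2455.6, 2533.7, 1123.2, 1621.1, 1381.1) = 1123.2 kN → net-section rupture.

1123.2 kN (net-section rupture governs)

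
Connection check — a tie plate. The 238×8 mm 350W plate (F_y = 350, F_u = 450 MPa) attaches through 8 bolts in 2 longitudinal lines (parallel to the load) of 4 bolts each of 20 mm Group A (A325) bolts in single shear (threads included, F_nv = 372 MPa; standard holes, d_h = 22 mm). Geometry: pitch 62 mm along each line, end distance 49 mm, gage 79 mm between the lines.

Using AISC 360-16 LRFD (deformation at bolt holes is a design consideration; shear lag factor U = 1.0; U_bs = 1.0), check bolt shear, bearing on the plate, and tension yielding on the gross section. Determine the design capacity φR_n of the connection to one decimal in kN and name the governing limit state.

Bolt shear: A_b = π(20)²/4 = 314.16 mm². φR_n = 0.75 × 372 × 314.16 × 8 × 1 = 701.2 kN.
Bearing (8 mm plate, F_u = 450 MPa): end bolts L_c = 49 − 22/2 = 38, R_n = min(1.2×38×8×450, 2.4×20×8×450) = 164.16 kN/bolt; interior L_c = 62 − 22 = 40, R_n = 172.8 kN/bolt. φR_n = 0.75 × (2×164.16 + 6×172.8) = 1023.8 kN.
Tension yield (gross): A_g = 238×8 = 1904 mm². φR_n = 0.90 × 350 × 1904 = 599.8 kN.
Governing: min(701.2, 1023.8, 599.8) = 599.8 kN → gross-section yield.

599.8 kN (gross-section yield governs)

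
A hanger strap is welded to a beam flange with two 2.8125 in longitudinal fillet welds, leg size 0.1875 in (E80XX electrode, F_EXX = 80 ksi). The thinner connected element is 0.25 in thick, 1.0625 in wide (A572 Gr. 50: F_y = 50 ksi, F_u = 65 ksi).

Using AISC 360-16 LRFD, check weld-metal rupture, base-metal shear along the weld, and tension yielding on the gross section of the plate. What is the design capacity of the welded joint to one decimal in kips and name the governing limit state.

12.0 kips (gross-section yield governs)

Weld metal: throat = 0.707×0.1875 = 0.13256 in, L = 2×2.8125 = 5.625 in. φR_n = 0.75 × 0.6 × 80 × 0.13256 × 5.625 = 26.8 kips.
Base metal shear (0.25 in plate): yield φR_n = 1.0×0.6×50×0.25×5.625 = 42.2 kips; rupture φR_n = 0.75×0.6×65×0.25×5.625 = 41.1 kips; take 41.1 kips (rupture).
Tension yield (gross): A_g = 1.0625×0.25 = 0.26563 in². φR_n = 0.90 × 50 × 0.26563 = 12.0 kips.
Governing: min(26.8, 41.1, 12.0) = 12.0 kips → gross-section yield.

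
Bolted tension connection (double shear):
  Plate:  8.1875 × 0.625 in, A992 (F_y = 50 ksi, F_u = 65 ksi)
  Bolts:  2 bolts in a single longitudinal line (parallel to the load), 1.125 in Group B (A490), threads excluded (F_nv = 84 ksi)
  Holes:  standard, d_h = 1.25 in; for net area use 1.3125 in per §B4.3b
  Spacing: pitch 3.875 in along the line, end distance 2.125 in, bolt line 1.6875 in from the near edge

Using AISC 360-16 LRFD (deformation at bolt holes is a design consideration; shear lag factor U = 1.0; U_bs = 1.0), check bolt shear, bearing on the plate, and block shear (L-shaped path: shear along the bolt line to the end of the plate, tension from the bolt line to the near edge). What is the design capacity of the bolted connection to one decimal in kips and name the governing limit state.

Bolt shear: A_b = π(1.125)²/4 = 0.99402 in². φR_n = 0.75 × 84 × 0.99402 × 2 × 2 = 250.5 kips.
Bearing (0.625 in plate, F_u = 65 ksi): end bolts L_c = 2.125 − 1.25/2 = 1.5, R_n = min(1.2×1.5×0.625×65, 2.4×1.125×0.625×65) = 73.125 kips/bolt; interior L_c = 3.875 − 1.25 = 2.625, R_n = 109.69 kips/bolt. φR_n = 0.75 × (1×73.125 + 1×109.69) = 137.1 kips.
Block shear: shear path 1×[2.125+1×3.875] = 1×6 in, A_gv = 3.75, A_nv = 1×(6 − 1.5×1.3125)×0.625 = 2.5195 in²; tension to near edge: (1.6875 − 0.5×1.3125)×0.625 = 0.64453 in². R_n = min(0.6×65×2.5195, 0.6×50×3.75) + 1.0×65×0.64453 = min(98.261, 112.5) + 41.894 = 140.16 kips. φR_n = 0.75 × 140.16 = 105.1 kips.
Governing: min(250.5, 137.1, 105.1) = 105.1 kips → block shear.

105.1 kips (block shear governs)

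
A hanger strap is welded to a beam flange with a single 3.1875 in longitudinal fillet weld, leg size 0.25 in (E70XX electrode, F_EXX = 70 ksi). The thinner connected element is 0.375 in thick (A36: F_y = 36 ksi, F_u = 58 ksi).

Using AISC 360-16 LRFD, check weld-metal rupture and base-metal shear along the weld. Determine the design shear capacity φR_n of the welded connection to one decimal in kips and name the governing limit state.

Weld metal: throat = 0.707×0.25 = 0.17675 in, L = 3.1875 in. φR_n = 0.75 × 0.6 × 70 × 0.17675 × 3.1875 = 17.7 kips.
Base metal shear (0.375 in plate): yield φR_n = 1.0×0.6×36×0.375×3.1875 = 25.8 kips; rupture φR_n = 0.75×0.6×58×0.375×3.1875 = 31.2 kips; take 25.8 kips (yield).
Governing: min(17.7, 25.8) = 17.7 kips → weld metal.

17.7 kips (weld metal governs)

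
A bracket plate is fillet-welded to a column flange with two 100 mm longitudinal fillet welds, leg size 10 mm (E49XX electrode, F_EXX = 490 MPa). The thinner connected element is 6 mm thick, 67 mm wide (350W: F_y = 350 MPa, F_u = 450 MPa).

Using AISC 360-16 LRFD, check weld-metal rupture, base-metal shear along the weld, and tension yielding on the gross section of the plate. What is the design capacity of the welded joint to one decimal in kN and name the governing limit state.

Weld metal: throat = 0.707×10 = 7.07 mm, L = 2×100 = 200 mm. φR_n = 0.75 × 0.6 × 490 × 7.07 × 200 = 311.8 kN.
Base metal shear (6 mm plate): yield φR_n = 1.0×0.6×350×6×200 = 252.0 kN; rupture φR_n = 0.75×0.6×450×6×200 = 243.0 kN; take 243.0 kN (rupture).
Tension yield (gross): A_g = 67×6 = 402 mm². φR_n = 0.90 × 350 × 402 = 126.6 kN.
Governing: min(311.8, 243.0, 126.6) = 126.6 kN → gross-section yield.

126.6 kN (gross-section yield governs)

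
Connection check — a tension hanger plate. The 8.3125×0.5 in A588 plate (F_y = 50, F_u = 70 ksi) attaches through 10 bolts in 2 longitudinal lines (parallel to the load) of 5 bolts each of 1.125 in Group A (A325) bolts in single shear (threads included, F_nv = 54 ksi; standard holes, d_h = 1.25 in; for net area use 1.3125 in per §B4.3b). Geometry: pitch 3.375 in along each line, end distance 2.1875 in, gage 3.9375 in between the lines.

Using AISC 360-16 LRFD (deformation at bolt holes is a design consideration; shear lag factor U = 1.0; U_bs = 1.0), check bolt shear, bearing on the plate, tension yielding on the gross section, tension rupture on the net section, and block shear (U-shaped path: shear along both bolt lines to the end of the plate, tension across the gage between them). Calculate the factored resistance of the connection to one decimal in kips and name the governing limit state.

149.3 kips (net-section rupture governs)

Bolt shear: A_b = π(1.125)²/4 = 0.99402 in². φR_n = 0.75 × 54 × 0.99402 × 10 × 1 = 402.6 kips.
Bearing (0.5 in plate, F_u = 70 ksi): end bolts L_c = 2.1875 − 1.25/2 = 1.5625, R_n = min(1.2×1.5625×0.5×70, 2.4×1.125×0.5×70) = 65.625 kips/bolt; interior L_c = 3.375 − 1.25 = 2.125, R_n = 89.25 kips/bolt. φR_n = 0.75 × (2×65.625 + 8×89.25) = 633.9 kips.
Tension yield (gross): A_g = 8.3125×0.5 = 4.1563 in². φR_n = 0.90 × 50 × 4.1563 = 187.0 kips.
Tension rupture (net): A_n = (8.3125 − 2×1.3125)×0.5 = 2.8438 in² (U = 1.0, A_e = A_n). φR_n = 0.75 × 70 × 2.8438 = 149.3 kips.
Block shear: shear path 2×[2.1875+4×3.375] = 2×15.6875 in, A_gv = 15.688, A_nv = 2×(15.6875 − 4.5×1.3125)×0.5 = 9.7813 in²; tension across gage: (3.9375 − 1×1.3125)×0.5 = 1.3125 in². R_n = min(0.6×70×9.7813, 0.6×50×15.688) + 1.0×70×1.3125 = min(410.81, 470.64) + 91.875 = 502.69 kips. φR_n = 0.75 × 502.69 = 377.0 kips.
Governing: min(402.6, 633.9, 187.0, 149.3, 377.0) = 149.3 kips → net-section rupture.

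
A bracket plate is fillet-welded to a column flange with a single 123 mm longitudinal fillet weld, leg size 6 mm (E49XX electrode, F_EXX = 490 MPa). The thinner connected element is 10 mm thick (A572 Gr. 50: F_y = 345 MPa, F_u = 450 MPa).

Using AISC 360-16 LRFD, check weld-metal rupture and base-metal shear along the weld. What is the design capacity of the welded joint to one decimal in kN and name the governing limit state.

115.0 kN (weld metal governs)

Weld metal: throat = 0.707×6 = 4.242 mm, L = 123 mm. φR_n = 0.75 × 0.6 × 490 × 4.242 × 123 = 115.0 kN.
Base metal shear (10 mm plate): yield φR_n = 1.0×0.6×345×10×123 = 254.6 kN; rupture φR_n = 0.75×0.6×450×10×123 = 249.1 kN; take 249.1 kN (rupture).
Governing: min(115.0, 249.1) = 115.0 kN → weld metal.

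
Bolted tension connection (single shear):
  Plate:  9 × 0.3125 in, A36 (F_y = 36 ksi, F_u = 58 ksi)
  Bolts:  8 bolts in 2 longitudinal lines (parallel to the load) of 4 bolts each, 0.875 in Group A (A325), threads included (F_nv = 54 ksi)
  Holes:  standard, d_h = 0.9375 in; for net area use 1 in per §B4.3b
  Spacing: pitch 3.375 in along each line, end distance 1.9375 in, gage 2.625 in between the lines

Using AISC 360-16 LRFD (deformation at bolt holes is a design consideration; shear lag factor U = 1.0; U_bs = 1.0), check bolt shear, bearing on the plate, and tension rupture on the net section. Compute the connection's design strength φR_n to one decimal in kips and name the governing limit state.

95.2 kips (net-section rupture governs)

Bolt shear: A_b = π(0.875)²/4 = 0.60132 in². φR_n = 0.75 × 54 × 0.60132 × 8 × 1 = 194.8 kips.
Bearing (0.3125 in plate, F_u = 58 ksi): end bolts L_c = 1.9375 − 0.9375/2 = 1.46875, R_n = min(1.2×1.46875×0.3125×58, 2.4×0.875×0.3125×58) = 31.945 kips/bolt; interior L_c = 3.375 − 0.9375 = 2.4375, R_n = 38.063 kips/bolt. φR_n = 0.75 × (2×31.945 + 6×38.063) = 219.2 kips.
Tension rupture (net): A_n = (9 − 2×1)×0.3125 = 2.1875 in² (U = 1.0, A_e = A_n). φR_n = 0.75 × 58 × 2.1875 = 95.2 kips.
Governing: min(194.8, 219.2, 95.2) = 95.2 kips → net-section rupture.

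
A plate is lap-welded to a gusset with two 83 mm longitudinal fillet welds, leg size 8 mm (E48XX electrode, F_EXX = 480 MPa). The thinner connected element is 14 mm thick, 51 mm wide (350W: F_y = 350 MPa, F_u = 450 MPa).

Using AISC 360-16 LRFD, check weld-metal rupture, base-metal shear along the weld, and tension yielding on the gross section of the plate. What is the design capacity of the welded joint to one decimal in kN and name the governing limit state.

202.8 kN (weld metal governs)

Weld metal: throat = 0.707×8 = 5.656 mm, L = 2×83 = 166 mm. φR_n = 0.75 × 0.6 × 480 × 5.656 × 166 = 202.8 kN.
Base metal shear (14 mm plate): yield φR_n = 1.0×0.6×350×14×166 = 488.0 kN; rupture φR_n = 0.75×0.6×450×14×166 = 470.6 kN; take 470.6 kN (rupture).
Tension yield (gross): A_g = 51×14 = 714 mm². φR_n = 0.90 × 350 × 714 = 224.9 kN.
Governing: min(202.8, 470.6, 224.9) = 202.8 kN → weld metal.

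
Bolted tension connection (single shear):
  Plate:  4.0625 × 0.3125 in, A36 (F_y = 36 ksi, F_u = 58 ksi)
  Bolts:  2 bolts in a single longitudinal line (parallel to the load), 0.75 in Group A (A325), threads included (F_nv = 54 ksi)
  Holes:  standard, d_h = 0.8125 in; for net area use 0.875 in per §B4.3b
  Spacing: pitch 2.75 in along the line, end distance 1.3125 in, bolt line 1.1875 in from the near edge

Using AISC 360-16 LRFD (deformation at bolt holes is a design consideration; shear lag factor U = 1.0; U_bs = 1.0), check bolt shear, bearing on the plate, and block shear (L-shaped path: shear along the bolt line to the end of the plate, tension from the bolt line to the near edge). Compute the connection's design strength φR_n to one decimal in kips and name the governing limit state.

30.8 kips (block shear governs)

Bolt shear: A_b = π(0.75)²/4 = 0.44179 in². φR_n = 0.75 × 54 × 0.44179 × 2 × 1 = 35.8 kips.
Bearing (0.3125 in plate, F_u = 58 ksi): end bolts L_c = 1.3125 − 0.8125/2 = 0.90625, R_n = min(1.2×0.90625×0.3125×58, 2.4×0.75×0.3125×58) = 19.711 kips/bolt; interior L_c = 2.75 − 0.8125 = 1.9375, R_n = 32.625 kips/bolt. φR_n = 0.75 × (1×19.711 + 1×32.625) = 39.3 kips.
Block shear: shear path 1×[1.3125+1×2.75] = 1×4.0625 in, A_gv = 1.2695, A_nv = 1×(4.0625 − 1.5×0.875)×0.3125 = 0.85938 in²; tension to near edge: (1.1875 − 0.5×0.875)×0.3125 = 0.23438 in². R_n = min(0.6×58×0.85938, 0.6×36×1.2695) + 1.0×58×0.23438 = min(29.906, 27.421) + 13.594 = 41.015 kips. φR_n = 0.75 × 41.015 = 30.8 kips.
Governing: min(35.8, 39.3, 30.8) = 30.8 kips → block shear.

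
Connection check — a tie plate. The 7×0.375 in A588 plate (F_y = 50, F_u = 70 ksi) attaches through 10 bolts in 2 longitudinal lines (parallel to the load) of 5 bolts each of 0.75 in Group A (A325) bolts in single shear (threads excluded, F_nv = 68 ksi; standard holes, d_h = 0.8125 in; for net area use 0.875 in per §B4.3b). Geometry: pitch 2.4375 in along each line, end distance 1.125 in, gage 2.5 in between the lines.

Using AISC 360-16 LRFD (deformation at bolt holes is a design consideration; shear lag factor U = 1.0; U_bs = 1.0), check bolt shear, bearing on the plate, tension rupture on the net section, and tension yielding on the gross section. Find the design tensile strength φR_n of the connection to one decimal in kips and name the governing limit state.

103.4 kips (net-section rupture governs)

Bolt shear: A_b = π(0.75)²/4 = 0.44179 in². φR_n = 0.75 × 68 × 0.44179 × 10 × 1 = 225.3 kips.
Bearing (0.375 in plate, F_u = 70 ksi): end bolts L_c = 1.125 − 0.8125/2 = 0.71875, R_n = min(1.2×0.71875×0.375×70, 2.4×0.75×0.375×70) = 22.641 kips/bolt; interior L_c = 2.4375 − 0.8125 = 1.625, R_n = 47.25 kips/bolt. φR_n = 0.75 × (2×22.641 + 8×47.25) = 317.5 kips.
Tension rupture (net): A_n = (7 − 2×0.875)×0.375 = 1.9688 in² (U = 1.0, A_e = A_n). φR_n = 0.75 × 70 × 1.9688 = 103.4 kips.
Tension yield (gross): A_g = 7×0.375 = 2.625 in². φR_n = 0.90 × 50 × 2.625 = 118.1 kips.
Governing: min(225.3, 317.5, 103.4, 118.1) = 103.4 kips → net-section rupture.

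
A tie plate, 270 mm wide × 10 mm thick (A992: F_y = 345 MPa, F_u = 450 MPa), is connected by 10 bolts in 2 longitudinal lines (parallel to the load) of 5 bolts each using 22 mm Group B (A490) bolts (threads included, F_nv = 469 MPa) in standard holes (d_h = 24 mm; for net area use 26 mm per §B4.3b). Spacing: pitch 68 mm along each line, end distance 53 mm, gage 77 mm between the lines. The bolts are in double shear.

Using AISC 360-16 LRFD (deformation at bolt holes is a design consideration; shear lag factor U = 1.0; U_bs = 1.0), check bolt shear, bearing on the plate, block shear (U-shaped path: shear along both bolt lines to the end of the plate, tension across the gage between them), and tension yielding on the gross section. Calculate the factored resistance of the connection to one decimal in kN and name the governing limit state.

Bolt shear: A_b = π(22)²/4 = 380.13 mm². φR_n = 0.75 × 469 × 380.13 × 10 × 2 = 2674.2 kN.
Bearing (10 mm plate, F_u = 450 MPa): end bolts L_c = 53 − 24/2 = 41, R_n = min(1.2×41×10×450, 2.4×22×10×450) = 221.4 kN/bolt; interior L_c = 68 − 24 = 44, R_n = 237.6 kN/bolt. φR_n = 0.75 × (2×221.4 + 8×237.6) = 1757.7 kN.
Block shear: shear path 2×[53+4×68] = 2×325 mm, A_gv = 6500, A_nv = 2×(325 − 4.5×26)×10 = 4160 mm²; tension across gage: (77 − 1×26)×10 = 510 mm². R_n = min(0.6×450×4160, 0.6×345×6500) + 1.0×450×510 = min(1123.2, 1345.5) + 229.5 = 1352.7 kN. φR_n = 0.75 × 1352.7 = 1014.5 kN.
Tension yield (gross): A_g = 270×10 = 2700 mm². φR_n = 0.90 × 345 × 2700 = 838.4 kN.
Governing: min(2674.2, 1757.7, 1014.5, 838.4) = 838.4 kN → gross-section yield.

838.4 kN (gross-section yield governs)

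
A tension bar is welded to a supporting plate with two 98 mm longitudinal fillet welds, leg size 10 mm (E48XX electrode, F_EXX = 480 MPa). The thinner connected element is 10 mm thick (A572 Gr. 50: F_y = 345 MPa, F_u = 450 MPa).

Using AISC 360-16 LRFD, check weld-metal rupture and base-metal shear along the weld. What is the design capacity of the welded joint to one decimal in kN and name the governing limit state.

Weld metal: throat = 0.707×10 = 7.07 mm, L = 2×98 = 196 mm. φR_n = 0.75 × 0.6 × 480 × 7.07 × 196 = 299.3 kN.
Base metal shear (10 mm plate): yield φR_n = 1.0×0.6×345×10×196 = 405.7 kN; rupture φR_n = 0.75×0.6×450×10×196 = 396.9 kN; take 396.9 kN (rupture).
Governing: min(299.3, 396.9) = 299.3 kN → weld metal.

299.3 kN (weld metal governs)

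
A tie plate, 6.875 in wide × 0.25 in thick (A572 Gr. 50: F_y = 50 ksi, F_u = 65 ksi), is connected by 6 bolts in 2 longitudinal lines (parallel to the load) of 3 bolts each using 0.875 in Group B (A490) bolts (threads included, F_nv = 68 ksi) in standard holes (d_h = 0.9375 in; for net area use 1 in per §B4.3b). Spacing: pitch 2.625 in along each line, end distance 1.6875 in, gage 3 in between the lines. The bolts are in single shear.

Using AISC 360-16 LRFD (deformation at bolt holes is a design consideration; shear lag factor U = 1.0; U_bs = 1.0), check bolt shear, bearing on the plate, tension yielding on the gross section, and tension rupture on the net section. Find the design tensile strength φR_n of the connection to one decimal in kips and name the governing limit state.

59.4 kips (net-section rupture governs)

Bolt shear: A_b = π(0.875)²/4 = 0.60132 in². φR_n = 0.75 × 68 × 0.60132 × 6 × 1 = 184.0 kips.
Bearing (0.25 in plate, F_u = 65 ksi): end bolts L_c = 1.6875 − 0.9375/2 = 1.21875, R_n = min(1.2×1.21875×0.25×65, 2.4×0.875×0.25×65) = 23.766 kips/bolt; interior L_c = 2.625 − 0.9375 = 1.6875, R_n = 32.906 kips/bolt. φR_n = 0.75 × (2×23.766 + 4×32.906) = 134.4 kips.
Tension yield (gross): A_g = 6.875×0.25 = 1.7188 in². φR_n = 0.90 × 50 × 1.7188 = 77.3 kips.
Tension rupture (net): A_n = (6.875 − 2×1)×0.25 = 1.2188 in² (U = 1.0, A_e = A_n). φR_n = 0.75 × 65 × 1.2188 = 59.4 kips.
Governing: min(184.0, 134.4, 77.3, 59.4) = 59.4 kips → net-section rupture.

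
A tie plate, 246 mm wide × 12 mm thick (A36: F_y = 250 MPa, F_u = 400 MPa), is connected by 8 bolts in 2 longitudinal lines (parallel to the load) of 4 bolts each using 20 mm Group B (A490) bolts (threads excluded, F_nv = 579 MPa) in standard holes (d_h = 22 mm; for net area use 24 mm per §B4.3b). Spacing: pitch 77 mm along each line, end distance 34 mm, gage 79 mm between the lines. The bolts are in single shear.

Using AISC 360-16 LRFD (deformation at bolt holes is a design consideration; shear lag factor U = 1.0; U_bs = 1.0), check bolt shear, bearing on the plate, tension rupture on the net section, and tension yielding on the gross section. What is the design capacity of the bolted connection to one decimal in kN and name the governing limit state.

Bolt shear: A_b = π(20)²/4 = 314.16 mm². φR_n = 0.75 × 579 × 314.16 × 8 × 1 = 1091.4 kN.
Bearing (12 mm plate, F_u = 400 MPa): end bolts L_c = 34 − 22/2 = 23, R_n = min(1.2×23×12×400, 2.4×20×12×400) = 132.48 kN/bolt; interior L_c = 77 − 22 = 55, R_n = 230.4 kN/bolt. φR_n = 0.75 × (2×132.48 + 6×230.4) = 1235.5 kN.
Tension rupture (net): A_n = (246 − 2×24)×12 = 2376 mm² (U = 1.0, A_e = A_n). φR_n = 0.75 × 400 × 2376 = 712.8 kN.
Tension yield (gross): A_g = 246×12 = 2952 mm². φR_n = 0.90 × 250 × 2952 = 664.2 kN.
Governing: min(1091.4, 1235.5, 712.8, 664.2) = 664.2 kN → gross-section yield.

664.2 kN (gross-section yield governs)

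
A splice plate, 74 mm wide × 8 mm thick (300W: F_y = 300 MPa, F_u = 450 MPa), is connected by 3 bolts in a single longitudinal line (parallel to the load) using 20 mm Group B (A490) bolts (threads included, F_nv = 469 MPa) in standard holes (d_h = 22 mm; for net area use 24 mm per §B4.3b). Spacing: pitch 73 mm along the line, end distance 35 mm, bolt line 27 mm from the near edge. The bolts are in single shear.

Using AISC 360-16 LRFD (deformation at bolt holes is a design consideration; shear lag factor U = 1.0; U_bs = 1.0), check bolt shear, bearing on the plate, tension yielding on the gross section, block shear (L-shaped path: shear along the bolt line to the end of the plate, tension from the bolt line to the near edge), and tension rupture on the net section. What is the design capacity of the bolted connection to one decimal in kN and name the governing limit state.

135.0 kN (net-section rupture governs)

Bolt shear: A_b = π(20)²/4 = 314.16 mm². φR_n = 0.75 × 469 × 314.16 × 3 × 1 = 331.5 kN.
Bearing (8 mm plate, F_u = 450 MPa): end bolts L_c = 35 − 22/2 = 24, R_n = min(1.2×24×8×450, 2.4×20×8×450) = 103.68 kN/bolt; interior L_c = 73 − 22 = 51, R_n = 172.8 kN/bolt. φR_n = 0.75 × (1×103.68 + 2×172.8) = 337.0 kN.
Tension yield (gross): A_g = 74×8 = 592 mm². φR_n = 0.90 × 300 × 592 = 159.8 kN.
Block shear: shear path 1×[35+2×73] = 1×181 mm, A_gv = 1448, A_nv = 1×(181 − 2.5×24)×8 = 968 mm²; tension to near edge: (27 − 0.5×24)×8 = 120 mm². R_n = min(0.6×450×968, 0.6×300×1448) + 1.0×450×120 = min(261.36, 260.64) + 54 = 314.64 kN. φR_n = 0.75 × 314.64 = 236.0 kN.
Tension rupture (net): A_n = (74 − 1×24)×8 = 400 mm² (U = 1.0, A_e = A_n). φR_n = 0.75 × 450 × 400 = 135.0 kN.
Governing: min(331.5, 337.0, 159.8, 236.0, 135.0) = 135.0 kN → net-section rupture.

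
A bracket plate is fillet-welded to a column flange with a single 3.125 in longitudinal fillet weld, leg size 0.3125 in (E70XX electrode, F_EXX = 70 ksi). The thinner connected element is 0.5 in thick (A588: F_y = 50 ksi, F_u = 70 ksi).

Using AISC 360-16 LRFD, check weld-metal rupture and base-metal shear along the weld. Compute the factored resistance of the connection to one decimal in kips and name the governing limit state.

Weld metal: throat = 0.707×0.3125 = 0.22094 in, L = 3.125 in. φR_n = 0.75 × 0.6 × 70 × 0.22094 × 3.125 = 21.7 kips.
Base metal shear (0.5 in plate): yield φR_n = 1.0×0.6×50×0.5×3.125 = 46.9 kips; rupture φR_n = 0.75×0.6×70×0.5×3.125 = 49.2 kips; take 46.9 kips (yield).
Governing: min(21.7, 46.9) = 21.7 kips → weld metal.

21.7 kips (weld metal governs)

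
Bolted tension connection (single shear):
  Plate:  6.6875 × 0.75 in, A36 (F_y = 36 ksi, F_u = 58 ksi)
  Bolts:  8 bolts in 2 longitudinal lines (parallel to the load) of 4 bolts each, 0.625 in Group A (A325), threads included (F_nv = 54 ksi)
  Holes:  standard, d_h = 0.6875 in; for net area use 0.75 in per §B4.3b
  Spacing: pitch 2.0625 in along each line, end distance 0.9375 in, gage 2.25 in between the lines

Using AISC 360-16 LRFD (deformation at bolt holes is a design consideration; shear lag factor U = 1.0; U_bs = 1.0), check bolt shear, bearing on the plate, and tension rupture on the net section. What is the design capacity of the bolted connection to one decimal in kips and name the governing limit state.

99.4 kips (bolt shear governs)

Bolt shear: A_b = π(0.625)²/4 = 0.3068 in². φR_n = 0.75 × 54 × 0.3068 × 8 × 1 = 99.4 kips.
Bearing (0.75 in plate, F_u = 58 ksi): end bolts L_c = 0.9375 − 0.6875/2 = 0.59375, R_n = min(1.2×0.59375×0.75×58, 2.4×0.625×0.75×58) = 30.994 kips/bolt; interior L_c = 2.0625 − 0.6875 = 1.375, R_n = 65.25 kips/bolt. φR_n = 0.75 × (2×30.994 + 6×65.25) = 340.1 kips.
Tension rupture (net): A_n = (6.6875 − 2×0.75)×0.75 = 3.8906 in² (U = 1.0, A_e = A_n). φR_n = 0.75 × 58 × 3.8906 = 169.2 kips.
Governing: min(99.4, 340.1, 169.2) = 99.4 kips → bolt shear.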